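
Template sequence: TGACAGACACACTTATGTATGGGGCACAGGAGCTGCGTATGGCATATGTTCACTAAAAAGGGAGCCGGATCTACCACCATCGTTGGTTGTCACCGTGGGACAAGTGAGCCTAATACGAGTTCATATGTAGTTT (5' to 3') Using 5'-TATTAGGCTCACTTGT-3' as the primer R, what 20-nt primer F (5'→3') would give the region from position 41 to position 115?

The reverse primer's reverse complement ACAAGTGAGCCTAATA matches the template at positions 100–115; the product starts at position 41.
The forward primer is identical to the top strand over positions 41–60: GGCATATGTTCACTAAAAAG.

5'-GGCATATGTTCACTAAAAAG-3'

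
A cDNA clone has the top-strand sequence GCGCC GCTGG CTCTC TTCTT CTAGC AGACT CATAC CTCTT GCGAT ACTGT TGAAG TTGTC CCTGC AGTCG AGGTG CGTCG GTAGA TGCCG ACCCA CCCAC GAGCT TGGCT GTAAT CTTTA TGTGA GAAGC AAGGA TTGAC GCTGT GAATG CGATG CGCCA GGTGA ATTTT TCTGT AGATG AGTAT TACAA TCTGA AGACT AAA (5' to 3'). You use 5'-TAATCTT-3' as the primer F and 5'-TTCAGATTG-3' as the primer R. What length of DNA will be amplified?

85 bp

The forward primer matches the template at positions 112–118.
The reverse primer's reverse complement is CAATCTGAA, which matches the template at positions 188–196.
The product runs from position 112 to position 196, so its length is 196 − 112 + 1 = 85 bp.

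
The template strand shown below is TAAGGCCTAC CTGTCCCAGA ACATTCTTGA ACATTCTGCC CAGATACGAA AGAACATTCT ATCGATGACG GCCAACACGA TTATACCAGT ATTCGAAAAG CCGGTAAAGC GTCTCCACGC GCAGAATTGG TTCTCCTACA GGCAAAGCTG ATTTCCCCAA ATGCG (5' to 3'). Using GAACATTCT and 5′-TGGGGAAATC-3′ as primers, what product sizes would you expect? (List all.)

141 bp, 131 bp, 108 bp

The forward primer GAACATTCT matches the top strand at positions 19–27, 29–37, 52–60.
The reverse primer's reverse complement is GATTTCCCCA, matching at positions 150–159.
Each forward site pairs with the reverse site to give a product ending at position 159: sizes 141, 131, 108 bp.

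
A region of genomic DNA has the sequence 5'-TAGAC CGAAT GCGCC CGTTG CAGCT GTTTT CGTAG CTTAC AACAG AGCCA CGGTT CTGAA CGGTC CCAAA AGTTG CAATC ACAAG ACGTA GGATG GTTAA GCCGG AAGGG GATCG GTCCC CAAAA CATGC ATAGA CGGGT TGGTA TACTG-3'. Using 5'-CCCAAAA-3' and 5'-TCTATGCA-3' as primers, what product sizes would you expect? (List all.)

71 bp, 17 bp

The forward primer CCCAAAA matches the top strand at positions 65–71, 119–125.
The reverse primer's reverse complement is TGCATAGA, matching at positions 128–135.
Each forward site pairs with the reverse site to give a product ending at position 135: sizes 71, 17 bp.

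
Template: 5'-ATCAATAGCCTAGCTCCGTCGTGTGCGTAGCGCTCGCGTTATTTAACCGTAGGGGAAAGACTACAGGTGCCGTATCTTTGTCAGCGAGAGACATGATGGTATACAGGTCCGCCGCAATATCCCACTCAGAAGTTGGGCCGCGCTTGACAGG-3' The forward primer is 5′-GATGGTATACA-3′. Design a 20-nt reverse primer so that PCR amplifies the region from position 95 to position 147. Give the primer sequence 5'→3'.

5'-TCAAGCGCGGCCCAACTTCT-3'

The product's 3' end on the top strand is position 147.
The reverse primer anneals to the top strand over positions 128–147, i.e. to AGAAGTTGGGCCGCGCTTGA.
Its sequence written 5'→3' is the reverse complement: TCAAGCGCGGCCCAACTTCT.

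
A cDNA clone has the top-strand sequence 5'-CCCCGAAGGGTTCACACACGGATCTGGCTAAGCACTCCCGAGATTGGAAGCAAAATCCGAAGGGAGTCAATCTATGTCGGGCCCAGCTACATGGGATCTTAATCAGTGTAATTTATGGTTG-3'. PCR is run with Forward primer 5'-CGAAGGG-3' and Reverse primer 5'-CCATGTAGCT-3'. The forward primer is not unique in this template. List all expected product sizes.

91 bp, 37 bp

The forward primer CGAAGGG matches the top strand at positions 4–10, 58–64.
The reverse primer's reverse complement is AGCTACATGG, matching at positions 85–94.
Each forward site pairs with the reverse site to give a product ending at position 94: sizes 91, 37 bp.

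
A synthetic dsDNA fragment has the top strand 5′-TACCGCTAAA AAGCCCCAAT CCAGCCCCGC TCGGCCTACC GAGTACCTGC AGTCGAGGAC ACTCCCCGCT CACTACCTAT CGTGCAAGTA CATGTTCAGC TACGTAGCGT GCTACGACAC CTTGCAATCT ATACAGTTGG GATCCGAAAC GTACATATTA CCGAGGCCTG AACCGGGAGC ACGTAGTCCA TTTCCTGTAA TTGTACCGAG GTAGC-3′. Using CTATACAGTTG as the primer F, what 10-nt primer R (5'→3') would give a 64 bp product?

The forward primer binds at positions 129–139, so a 64 bp product ends at position 129 + 64 − 1 = 192.
The reverse primer anneals to the top strand over positions 183–192, i.e. to GTAGTCCATT.
Its sequence written 5'→3' is the reverse complement: AATGGACTAC.

5'-AATGGACTAC-3'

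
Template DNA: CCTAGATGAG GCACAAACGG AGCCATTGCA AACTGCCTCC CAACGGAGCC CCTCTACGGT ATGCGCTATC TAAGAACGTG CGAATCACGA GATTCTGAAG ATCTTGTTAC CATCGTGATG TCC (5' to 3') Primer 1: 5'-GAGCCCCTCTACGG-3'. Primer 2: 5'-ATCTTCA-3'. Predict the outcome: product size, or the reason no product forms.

Yes — a 57 bp product.

Primer 1 (GAGCCCCTCTACGG) matches the top strand at positions 46–59; it acts as a forward primer.
Primer 2's reverse complement is TGAAGAT, matching the top strand at positions 96–102; it acts as a reverse primer.
The 3' ends face each other across positions 46–102, giving a 57 bp product.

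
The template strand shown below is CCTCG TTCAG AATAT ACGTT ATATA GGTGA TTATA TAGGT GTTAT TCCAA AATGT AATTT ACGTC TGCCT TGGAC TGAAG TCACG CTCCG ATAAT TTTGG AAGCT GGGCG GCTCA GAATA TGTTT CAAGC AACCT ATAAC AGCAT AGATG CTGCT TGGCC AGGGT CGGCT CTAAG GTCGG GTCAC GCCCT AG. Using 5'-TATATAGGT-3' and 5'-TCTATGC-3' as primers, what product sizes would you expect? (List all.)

The forward primer TATATAGGT matches the top strand at positions 20–28, 32–40.
The reverse primer's reverse complement is GCATAGA, matching at positions 142–148.
Each forward site pairs with the reverse site to give a product ending at position 148: sizes 129, 117 bp.

129 bp, 117 bp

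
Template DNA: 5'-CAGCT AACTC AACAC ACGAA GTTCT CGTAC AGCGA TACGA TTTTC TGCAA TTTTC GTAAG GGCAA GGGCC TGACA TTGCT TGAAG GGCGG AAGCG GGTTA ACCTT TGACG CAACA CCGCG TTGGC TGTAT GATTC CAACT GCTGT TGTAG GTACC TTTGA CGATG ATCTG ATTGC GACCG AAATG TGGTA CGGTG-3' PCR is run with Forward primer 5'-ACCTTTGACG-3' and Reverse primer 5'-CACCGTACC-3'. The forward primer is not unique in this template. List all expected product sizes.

95 bp, 43 bp

The forward primer ACCTTTGACG matches the top strand at positions 101–110, 153–162.
The reverse primer's reverse complement is GGTACGGTG, matching at positions 187–195.
Each forward site pairs with the reverse site to give a product ending at position 195: sizes 95, 43 bp.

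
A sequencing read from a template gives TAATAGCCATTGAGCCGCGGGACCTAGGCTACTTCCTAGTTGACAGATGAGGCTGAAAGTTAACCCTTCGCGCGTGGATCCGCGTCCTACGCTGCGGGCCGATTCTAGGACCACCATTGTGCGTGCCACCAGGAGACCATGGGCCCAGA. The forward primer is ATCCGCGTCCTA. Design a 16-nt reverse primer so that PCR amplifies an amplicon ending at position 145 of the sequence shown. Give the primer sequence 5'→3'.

The forward primer binds at positions 78–89; the product's 3' end on the top strand is position 145.
The reverse primer anneals to the top strand over positions 130–145, i.e. to CAGGAGACCATGGGCC.
Its sequence written 5'→3' is the reverse complement: GGCCCATGGTCTCCTG.

5'-GGCCCATGGTCTCCTG-3'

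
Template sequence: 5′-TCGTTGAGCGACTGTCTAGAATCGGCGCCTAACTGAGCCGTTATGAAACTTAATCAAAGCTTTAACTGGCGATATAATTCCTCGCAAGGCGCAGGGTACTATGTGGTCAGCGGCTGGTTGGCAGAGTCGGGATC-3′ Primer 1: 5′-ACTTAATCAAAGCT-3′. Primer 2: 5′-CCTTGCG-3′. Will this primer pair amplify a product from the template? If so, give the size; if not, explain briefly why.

Yes — a 42 bp product.

Primer 1 (ACTTAATCAAAGCT) matches the top strand at positions 48–61; it acts as a forward primer.
Primer 2's reverse complement is CGCAAGG, matching the top strand at positions 83–89; it acts as a reverse primer.
The 3' ends face each other across positions 48–89, giving a 42 bp product.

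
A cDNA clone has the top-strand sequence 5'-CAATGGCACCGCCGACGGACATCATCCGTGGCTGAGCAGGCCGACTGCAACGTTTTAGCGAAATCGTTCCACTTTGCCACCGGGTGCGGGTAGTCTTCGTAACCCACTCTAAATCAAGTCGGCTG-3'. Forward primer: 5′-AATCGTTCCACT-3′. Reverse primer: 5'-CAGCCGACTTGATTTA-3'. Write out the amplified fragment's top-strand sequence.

5'-AATCGTTCCACTTTGCCACCGGGTGCGGGTAGTCTTCGTAACCCACTCTAAATCAAGTCGGCTG-3'

Scanning the template, AATCGTTCCACT occurs at positions 62–73; this primer anneals to the bottom strand there with its 3' end pointing downstream.
Reverse complement of the reverse primer: TAAATCAAGTCGGCTG. This occurs on the top strand at positions 110–125.
The product is the template from position 62 through 125 (64 bp).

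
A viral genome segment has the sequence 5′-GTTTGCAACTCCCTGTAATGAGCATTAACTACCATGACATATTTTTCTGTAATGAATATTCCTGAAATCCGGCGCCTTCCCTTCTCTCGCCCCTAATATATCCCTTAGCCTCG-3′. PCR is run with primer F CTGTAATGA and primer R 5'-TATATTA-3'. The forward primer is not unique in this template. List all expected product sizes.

The forward primer CTGTAATGA matches the top strand at positions 13–21, 47–55.
The reverse primer's reverse complement is TAATATA, matching at positions 94–100.
Each forward site pairs with the reverse site to give a product ending at position 100: sizes 88, 54 bp.

88 bp, 54 bp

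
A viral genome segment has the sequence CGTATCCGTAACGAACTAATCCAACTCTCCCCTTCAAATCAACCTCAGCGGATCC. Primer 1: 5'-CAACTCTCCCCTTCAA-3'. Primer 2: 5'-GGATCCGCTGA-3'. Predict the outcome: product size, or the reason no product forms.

Primer 1 (CAACTCTCCCCTTCAA) matches the top strand at positions 22–37; it acts as a forward primer.
Primer 2's reverse complement is TCAGCGGATCC, matching the top strand at positions 45–55; it acts as a reverse primer.
The 3' ends face each other across positions 22–55, giving a 34 bp product.

Yes — a 34 bp product.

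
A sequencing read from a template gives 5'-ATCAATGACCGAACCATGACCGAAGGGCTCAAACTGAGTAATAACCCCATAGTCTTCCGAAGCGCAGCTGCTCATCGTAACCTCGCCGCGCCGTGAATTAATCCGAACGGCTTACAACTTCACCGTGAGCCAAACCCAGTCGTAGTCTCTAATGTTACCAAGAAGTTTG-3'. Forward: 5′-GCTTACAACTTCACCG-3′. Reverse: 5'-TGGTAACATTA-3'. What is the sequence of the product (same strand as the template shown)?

5'-GCTTACAACTTCACCGTGAGCCAAACCCAGTCGTAGTCTCTAATGTTACCA-3'

The forward primer matches the template at positions 110–125.
The reverse primer's reverse complement is TAATGTTACCA, which matches the template at positions 150–160.
The product is the template from position 110 through 160 (51 bp).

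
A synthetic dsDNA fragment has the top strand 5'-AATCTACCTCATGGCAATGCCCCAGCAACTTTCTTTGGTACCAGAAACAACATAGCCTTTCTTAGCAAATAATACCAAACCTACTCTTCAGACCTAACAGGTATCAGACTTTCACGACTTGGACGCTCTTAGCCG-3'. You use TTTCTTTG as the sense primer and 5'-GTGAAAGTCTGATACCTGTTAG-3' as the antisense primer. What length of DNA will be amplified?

86 bp

Scanning the template, TTTCTTTG occurs at positions 30–37; this primer anneals to the bottom strand there with its 3' end pointing downstream.
The reverse primer's reverse complement is CTAACAGGTATCAGACTTTCAC, which matches the template at positions 94–115.
The product runs from position 30 to position 115, so its length is 115 − 30 + 1 = 86 bp.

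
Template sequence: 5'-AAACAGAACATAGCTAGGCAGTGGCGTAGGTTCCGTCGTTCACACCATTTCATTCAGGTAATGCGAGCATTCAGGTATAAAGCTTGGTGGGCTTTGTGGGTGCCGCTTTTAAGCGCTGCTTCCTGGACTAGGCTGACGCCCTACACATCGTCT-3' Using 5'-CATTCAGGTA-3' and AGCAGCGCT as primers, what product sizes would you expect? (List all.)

70 bp, 53 bp

The forward primer CATTCAGGTA matches the top strand at positions 51–60, 68–77.
The reverse primer's reverse complement is AGCGCTGCT, matching at positions 112–120.
Each forward site pairs with the reverse site to give a product ending at position 120: sizes 70, 53 bp.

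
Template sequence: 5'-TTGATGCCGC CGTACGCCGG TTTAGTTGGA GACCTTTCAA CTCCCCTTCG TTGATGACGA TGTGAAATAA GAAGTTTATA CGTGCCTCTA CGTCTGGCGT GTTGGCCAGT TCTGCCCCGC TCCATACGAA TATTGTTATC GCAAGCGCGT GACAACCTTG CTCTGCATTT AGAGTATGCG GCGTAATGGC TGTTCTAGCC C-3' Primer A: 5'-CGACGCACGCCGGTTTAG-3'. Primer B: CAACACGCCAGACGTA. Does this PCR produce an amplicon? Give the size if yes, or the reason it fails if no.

No product — primer A has no binding site in the template.

Primer A (CGACGCACGCCGGTTTAG) does not match the top strand, and its reverse complement CTAAACCGGCGTGCGTCG does not match either.
With no annealing site for primer A, no amplification occurs.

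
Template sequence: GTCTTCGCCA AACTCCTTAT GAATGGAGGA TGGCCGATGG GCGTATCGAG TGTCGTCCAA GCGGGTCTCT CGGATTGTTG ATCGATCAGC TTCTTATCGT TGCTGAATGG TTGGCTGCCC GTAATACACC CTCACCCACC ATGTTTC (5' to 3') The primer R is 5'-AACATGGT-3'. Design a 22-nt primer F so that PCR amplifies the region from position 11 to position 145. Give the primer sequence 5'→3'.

5'-AACTCCTTATGAATGGAGGATG-3'

The reverse primer's reverse complement ACCATGTT matches the template at positions 138–145; the product starts at position 11.
The forward primer is identical to the top strand over positions 11–32: AACTCCTTATGAATGGAGGATG.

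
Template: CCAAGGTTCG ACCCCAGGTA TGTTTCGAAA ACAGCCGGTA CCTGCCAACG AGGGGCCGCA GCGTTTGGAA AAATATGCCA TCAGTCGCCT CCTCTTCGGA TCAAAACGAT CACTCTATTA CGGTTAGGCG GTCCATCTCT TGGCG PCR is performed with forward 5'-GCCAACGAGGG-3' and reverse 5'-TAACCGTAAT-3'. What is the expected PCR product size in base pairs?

Forward primer GCCAACGAGGG is found on the top strand at positions 44–54.
The reverse primer's reverse complement is ATTACGGTTA, which matches the template at positions 117–126.
The product runs from position 44 to position 126, so its length is 126 − 44 + 1 = 83 bp.

83 bp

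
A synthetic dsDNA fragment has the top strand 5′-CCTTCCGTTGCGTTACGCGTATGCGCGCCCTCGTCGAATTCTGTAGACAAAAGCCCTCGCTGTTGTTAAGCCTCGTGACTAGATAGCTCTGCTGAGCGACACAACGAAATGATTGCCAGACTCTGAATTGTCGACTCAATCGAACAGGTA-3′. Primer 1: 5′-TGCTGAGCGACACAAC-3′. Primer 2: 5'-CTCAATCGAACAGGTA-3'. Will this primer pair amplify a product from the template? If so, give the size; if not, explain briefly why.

Primer 1 (TGCTGAGCGACACAAC) matches the top strand at positions 90–105 (3' end points downstream).
Primer 2 (CTCAATCGAACAGGTA) also matches the top strand directly, at positions 135–150 — its reverse complement TACCTGTTCGATTGAG is not present.
Both primers anneal to the bottom strand with 3' ends pointing the same way, so neither can prime synthesis back toward the other.

No product — both primers anneal to the same strand and extend in the same direction.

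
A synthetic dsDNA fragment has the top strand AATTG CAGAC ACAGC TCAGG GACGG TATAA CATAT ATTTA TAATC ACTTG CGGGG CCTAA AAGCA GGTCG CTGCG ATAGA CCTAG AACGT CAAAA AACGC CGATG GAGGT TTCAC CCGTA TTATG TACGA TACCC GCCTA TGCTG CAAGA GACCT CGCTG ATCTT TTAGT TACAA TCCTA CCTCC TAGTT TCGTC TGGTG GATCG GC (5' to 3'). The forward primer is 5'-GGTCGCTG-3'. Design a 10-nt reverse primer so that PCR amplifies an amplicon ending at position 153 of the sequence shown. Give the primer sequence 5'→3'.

The forward primer binds at positions 66–73; the product's 3' end on the top strand is position 153.
The reverse primer anneals to the top strand over positions 144–153, i.e. to TGCAAGAGAC.
Its sequence written 5'→3' is the reverse complement: GTCTCTTGCA.

5'-GTCTCTTGCA-3'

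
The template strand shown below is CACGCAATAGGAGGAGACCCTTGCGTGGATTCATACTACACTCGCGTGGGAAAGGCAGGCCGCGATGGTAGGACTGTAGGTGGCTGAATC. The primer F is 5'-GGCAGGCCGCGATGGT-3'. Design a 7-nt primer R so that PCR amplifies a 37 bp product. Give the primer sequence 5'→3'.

5'-GATTCAG-3'

The forward primer binds at positions 54–69, so a 37 bp product ends at position 54 + 37 − 1 = 90.
The reverse primer anneals to the top strand over positions 84–90, i.e. to CTGAATC.
Its sequence written 5'→3' is the reverse complement: GATTCAG.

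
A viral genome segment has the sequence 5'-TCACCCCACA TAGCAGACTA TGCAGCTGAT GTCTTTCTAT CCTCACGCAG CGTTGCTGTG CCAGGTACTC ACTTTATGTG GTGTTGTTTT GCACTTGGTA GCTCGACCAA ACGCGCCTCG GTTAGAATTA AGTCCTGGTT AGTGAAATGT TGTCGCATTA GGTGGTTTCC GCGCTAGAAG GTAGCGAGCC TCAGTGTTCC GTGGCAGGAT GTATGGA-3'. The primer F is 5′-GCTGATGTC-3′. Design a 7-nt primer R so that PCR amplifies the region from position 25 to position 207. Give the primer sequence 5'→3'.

5'-CTGCCAC-3'

The product's 3' end on the top strand is position 207.
The reverse primer anneals to the top strand over positions 201–207, i.e. to GTGGCAG.
Its sequence written 5'→3' is the reverse complement: CTGCCAC.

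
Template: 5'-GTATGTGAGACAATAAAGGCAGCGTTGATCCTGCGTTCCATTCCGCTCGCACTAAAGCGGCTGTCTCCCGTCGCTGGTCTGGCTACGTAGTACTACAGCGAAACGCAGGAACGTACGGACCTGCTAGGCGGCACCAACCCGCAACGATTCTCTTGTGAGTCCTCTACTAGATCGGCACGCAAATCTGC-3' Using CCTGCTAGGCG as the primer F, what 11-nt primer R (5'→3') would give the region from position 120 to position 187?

5'-CAGATTTGCGT-3'

The product's 3' end on the top strand is position 187.
The reverse primer anneals to the top strand over positions 177–187, i.e. to ACGCAAATCTG.
Its sequence written 5'→3' is the reverse complement: CAGATTTGCGT.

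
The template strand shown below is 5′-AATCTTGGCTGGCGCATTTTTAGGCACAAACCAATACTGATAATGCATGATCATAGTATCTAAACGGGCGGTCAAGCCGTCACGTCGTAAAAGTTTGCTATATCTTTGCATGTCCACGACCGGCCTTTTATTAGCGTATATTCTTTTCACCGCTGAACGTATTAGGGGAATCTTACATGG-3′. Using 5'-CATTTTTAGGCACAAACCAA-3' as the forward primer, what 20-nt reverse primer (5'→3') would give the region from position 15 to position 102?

The product's 3' end on the top strand is position 102.
The reverse primer anneals to the top strand over positions 83–102, i.e. to CGTCGTAAAAGTTTGCTATA.
Its sequence written 5'→3' is the reverse complement: TATAGCAAACTTTTACGACG.

5'-TATAGCAAACTTTTACGACG-3'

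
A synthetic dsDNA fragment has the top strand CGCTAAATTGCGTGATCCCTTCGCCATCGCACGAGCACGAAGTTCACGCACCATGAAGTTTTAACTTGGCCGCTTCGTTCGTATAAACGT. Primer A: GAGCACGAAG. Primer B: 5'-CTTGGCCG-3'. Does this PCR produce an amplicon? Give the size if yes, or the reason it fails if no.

Primer A (GAGCACGAAG) matches the top strand at positions 33–42 (3' end points downstream).
Primer B (CTTGGCCG) also matches the top strand directly, at positions 65–72 — its reverse complement CGGCCAAG is not present.
Both primers anneal to the bottom strand with 3' ends pointing the same way, so neither can prime synthesis back toward the other.

No product — both primers anneal to the same strand and extend in the same direction.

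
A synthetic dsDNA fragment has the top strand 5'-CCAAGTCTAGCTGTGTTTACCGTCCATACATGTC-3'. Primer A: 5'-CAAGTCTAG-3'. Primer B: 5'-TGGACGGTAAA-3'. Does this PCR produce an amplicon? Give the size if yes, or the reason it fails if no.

Yes — a 25 bp product.

Primer A (CAAGTCTAG) matches the top strand at positions 2–10; it acts as a forward primer.
Primer B's reverse complement is TTTACCGTCCA, matching the top strand at positions 16–26; it acts as a reverse primer.
The 3' ends face each other across positions 2–26, giving a 25 bp product.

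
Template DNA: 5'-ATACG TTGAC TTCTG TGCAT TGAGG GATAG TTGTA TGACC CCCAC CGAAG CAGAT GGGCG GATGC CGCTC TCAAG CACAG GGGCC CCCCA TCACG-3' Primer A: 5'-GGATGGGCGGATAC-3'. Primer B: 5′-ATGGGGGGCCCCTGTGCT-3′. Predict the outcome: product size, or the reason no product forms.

Primer A (GGATGGGCGGATAC) does not match the top strand, and its reverse complement GTATCCGCCCATCC does not match either.
With no annealing site for primer A, no amplification occurs.

No product — primer A has no binding site in the template.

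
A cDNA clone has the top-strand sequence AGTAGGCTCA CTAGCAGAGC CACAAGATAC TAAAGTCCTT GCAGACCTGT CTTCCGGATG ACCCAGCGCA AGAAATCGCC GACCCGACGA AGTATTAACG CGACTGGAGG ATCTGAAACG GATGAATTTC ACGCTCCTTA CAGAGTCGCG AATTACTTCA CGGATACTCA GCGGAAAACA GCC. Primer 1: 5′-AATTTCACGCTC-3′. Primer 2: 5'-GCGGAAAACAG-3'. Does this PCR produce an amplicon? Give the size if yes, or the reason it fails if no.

No product — both primers anneal to the same strand and extend in the same direction.

Primer 1 (AATTTCACGCTC) matches the top strand at positions 125–136 (3' end points downstream).
Primer 2 (GCGGAAAACAG) also matches the top strand directly, at positions 171–181 — its reverse complement CTGTTTTCCGC is not present.
Both primers anneal to the bottom strand with 3' ends pointing the same way, so neither can prime synthesis back toward the other.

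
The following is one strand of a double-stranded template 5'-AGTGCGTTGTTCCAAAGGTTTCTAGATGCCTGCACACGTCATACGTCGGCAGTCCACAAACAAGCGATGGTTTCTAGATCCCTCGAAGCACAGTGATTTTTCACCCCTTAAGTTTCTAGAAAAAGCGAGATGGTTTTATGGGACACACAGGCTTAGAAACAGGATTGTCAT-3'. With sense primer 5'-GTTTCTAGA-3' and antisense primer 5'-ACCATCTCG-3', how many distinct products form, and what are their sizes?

Three products: 117 bp, 65 bp, 23 bp

The forward primer GTTTCTAGA matches the top strand at positions 18–26, 70–78, 112–120.
The reverse primer's reverse complement is CGAGATGGT, matching at positions 126–134.
Each forward site pairs with the reverse site to give a product ending at position 134: sizes 117, 65, 23 bp.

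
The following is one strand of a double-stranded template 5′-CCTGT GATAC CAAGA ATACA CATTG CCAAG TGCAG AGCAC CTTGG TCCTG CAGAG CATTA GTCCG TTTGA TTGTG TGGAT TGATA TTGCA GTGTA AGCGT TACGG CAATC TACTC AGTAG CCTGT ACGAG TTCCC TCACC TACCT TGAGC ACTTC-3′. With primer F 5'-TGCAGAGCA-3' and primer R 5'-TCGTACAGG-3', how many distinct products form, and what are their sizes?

Two products: 99 bp, 81 bp

The forward primer TGCAGAGCA matches the top strand at positions 31–39, 49–57.
The reverse primer's reverse complement is CCTGTACGA, matching at positions 121–129.
Each forward site pairs with the reverse site to give a product ending at position 129: sizes 99, 81 bp.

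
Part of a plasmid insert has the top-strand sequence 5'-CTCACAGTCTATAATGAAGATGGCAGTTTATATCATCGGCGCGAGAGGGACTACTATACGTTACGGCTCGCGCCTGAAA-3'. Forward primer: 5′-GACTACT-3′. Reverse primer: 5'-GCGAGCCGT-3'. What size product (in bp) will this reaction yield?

23 bp

Forward primer GACTACT is found on the top strand at positions 49–55.
Reverse complement of the reverse primer: ACGGCTCGC. This occurs on the top strand at positions 63–71.
Amplicon spans positions 49–71: 23 bp.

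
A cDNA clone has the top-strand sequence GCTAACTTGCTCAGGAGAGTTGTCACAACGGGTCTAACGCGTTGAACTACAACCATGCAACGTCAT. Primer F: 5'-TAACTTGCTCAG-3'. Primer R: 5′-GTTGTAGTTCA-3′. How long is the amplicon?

51 bp

Scanning the template, TAACTTGCTCAG occurs at positions 3–14; this primer anneals to the bottom strand there with its 3' end pointing downstream.
Reverse complement of the reverse primer: TGAACTACAAC. This occurs on the top strand at positions 43–53.
Amplicon spans positions 3–53: 51 bp.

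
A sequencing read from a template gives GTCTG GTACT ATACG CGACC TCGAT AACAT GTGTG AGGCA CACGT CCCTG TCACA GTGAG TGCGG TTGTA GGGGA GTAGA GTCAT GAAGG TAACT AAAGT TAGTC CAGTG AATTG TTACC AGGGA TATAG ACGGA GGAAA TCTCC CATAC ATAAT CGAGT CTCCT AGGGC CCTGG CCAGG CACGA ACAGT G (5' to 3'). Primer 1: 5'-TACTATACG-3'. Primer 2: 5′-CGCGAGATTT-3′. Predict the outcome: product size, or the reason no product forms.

No product — primer 2 has no binding site in the template.

Primer 2 (CGCGAGATTT) does not match the top strand, and its reverse complement AAATCTCGCG does not match either.
With no annealing site for primer 2, no amplification occurs.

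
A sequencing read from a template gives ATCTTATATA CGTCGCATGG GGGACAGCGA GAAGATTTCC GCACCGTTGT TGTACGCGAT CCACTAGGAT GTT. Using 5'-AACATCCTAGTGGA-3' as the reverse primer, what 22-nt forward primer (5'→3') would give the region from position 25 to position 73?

5'-CAGCGAGAAGATTTCCGCACCG-3'

The reverse primer's reverse complement TCCACTAGGATGTT matches the template at positions 60–73; the product starts at position 25.
The forward primer is identical to the top strand over positions 25–46: CAGCGAGAAGATTTCCGCACCG.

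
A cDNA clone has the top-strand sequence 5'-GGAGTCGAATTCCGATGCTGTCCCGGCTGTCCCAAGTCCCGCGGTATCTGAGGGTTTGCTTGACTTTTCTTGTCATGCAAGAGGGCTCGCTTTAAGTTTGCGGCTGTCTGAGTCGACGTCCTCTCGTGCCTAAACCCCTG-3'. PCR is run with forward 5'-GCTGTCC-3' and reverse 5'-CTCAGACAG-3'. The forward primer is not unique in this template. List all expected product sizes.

96 bp, 87 bp

The forward primer GCTGTCC matches the top strand at positions 17–23, 26–32.
The reverse primer's reverse complement is CTGTCTGAG, matching at positions 104–112.
Each forward site pairs with the reverse site to give a product ending at position 112: sizes 96, 87 bp.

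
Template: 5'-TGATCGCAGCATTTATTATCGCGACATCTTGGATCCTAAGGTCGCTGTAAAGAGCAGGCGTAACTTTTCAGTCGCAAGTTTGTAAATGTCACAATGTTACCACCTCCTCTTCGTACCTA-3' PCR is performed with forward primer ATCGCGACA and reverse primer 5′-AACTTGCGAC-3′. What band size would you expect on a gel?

The forward primer matches the template at positions 18–26.
The reverse primer's reverse complement is GTCGCAAGTT, which matches the template at positions 71–80.
The product runs from position 18 to position 80, so its length is 80 − 18 + 1 = 63 bp.

63 bp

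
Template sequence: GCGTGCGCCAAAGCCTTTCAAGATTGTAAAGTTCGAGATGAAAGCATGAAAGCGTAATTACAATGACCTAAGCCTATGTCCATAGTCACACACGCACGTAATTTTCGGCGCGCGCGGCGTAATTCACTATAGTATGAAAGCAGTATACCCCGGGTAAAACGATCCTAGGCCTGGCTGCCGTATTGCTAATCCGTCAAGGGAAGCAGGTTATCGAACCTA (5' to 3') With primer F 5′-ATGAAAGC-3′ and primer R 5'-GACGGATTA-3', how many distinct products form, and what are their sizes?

Three products: 158 bp, 150 bp, 62 bp

The forward primer ATGAAAGC matches the top strand at positions 38–45, 46–53, 134–141.
The reverse primer's reverse complement is TAATCCGTC, matching at positions 187–195.
Each forward site pairs with the reverse site to give a product ending at position 195: sizes 158, 150, 62 bp.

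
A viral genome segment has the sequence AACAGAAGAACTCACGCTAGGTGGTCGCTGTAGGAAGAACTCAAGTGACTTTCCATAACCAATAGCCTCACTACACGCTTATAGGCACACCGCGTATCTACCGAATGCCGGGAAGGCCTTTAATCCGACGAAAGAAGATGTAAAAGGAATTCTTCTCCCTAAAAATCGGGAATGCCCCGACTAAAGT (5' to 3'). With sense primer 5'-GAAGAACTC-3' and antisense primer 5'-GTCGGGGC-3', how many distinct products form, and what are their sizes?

Two products: 177 bp, 148 bp

The forward primer GAAGAACTC matches the top strand at positions 5–13, 34–42.
The reverse primer's reverse complement is GCCCCGAC, matching at positions 174–181.
Each forward site pairs with the reverse site to give a product ending at position 181: sizes 177, 148 bp.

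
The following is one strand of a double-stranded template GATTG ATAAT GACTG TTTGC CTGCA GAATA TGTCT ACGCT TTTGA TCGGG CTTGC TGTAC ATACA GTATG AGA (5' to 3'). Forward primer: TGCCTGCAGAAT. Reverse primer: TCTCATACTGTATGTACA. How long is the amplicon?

Scanning the template, TGCCTGCAGAAT occurs at positions 18–29; this primer anneals to the bottom strand there with its 3' end pointing downstream.
The reverse primer's reverse complement is TGTACATACAGTATGAGA, which matches the template at positions 56–73.
Product length = (reverse-primer end) − (forward-primer start) + 1 = 73 − 18 + 1 = 56 bp.

56 bp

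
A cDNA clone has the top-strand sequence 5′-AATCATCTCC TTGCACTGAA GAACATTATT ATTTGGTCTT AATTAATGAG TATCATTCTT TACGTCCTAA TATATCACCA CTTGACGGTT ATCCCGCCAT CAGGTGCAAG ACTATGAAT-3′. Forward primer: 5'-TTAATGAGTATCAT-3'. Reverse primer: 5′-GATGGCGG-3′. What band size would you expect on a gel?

Forward primer TTAATGAGTATCAT is found on the top strand at positions 43–56.
Taking the reverse complement of GATGGCGG gives CCGCCATC, found at positions 94–101 on the template; the primer anneals here to the top strand with its 3' end pointing upstream.
The product runs from position 43 to position 101, so its length is 101 − 43 + 1 = 59 bp.

59 bp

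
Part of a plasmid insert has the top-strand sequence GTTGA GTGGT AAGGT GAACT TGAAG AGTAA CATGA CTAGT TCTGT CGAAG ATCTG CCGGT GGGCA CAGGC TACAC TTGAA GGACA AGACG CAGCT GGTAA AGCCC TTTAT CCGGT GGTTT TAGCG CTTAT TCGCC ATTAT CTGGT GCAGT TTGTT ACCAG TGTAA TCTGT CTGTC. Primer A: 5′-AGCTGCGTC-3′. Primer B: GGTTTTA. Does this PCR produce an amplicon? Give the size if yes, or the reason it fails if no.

Primer A (AGCTGCGTC) has reverse complement GACGCAGCT, which matches the top strand at positions 87–95; primer A anneals to the top strand there with its 3' end pointing upstream toward position 87.
Primer B (GGTTTTA) matches the top strand directly at positions 116–122; it anneals to the bottom strand with its 3' end pointing downstream toward position 122.
The 3' ends diverge (primer A extends toward position 1, primer B toward position 175), so the primers never converge on a shared product.

No product — the primers' 3' ends point away from each other.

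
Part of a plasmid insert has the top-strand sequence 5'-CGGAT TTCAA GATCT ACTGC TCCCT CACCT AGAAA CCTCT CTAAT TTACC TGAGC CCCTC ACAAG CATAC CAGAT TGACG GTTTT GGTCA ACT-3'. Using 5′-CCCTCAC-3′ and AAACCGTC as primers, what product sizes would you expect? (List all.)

63 bp, 29 bp

The forward primer CCCTCAC matches the top strand at positions 22–28, 56–62.
The reverse primer's reverse complement is GACGGTTT, matching at positions 77–84.
Each forward site pairs with the reverse site to give a product ending at position 84: sizes 63, 29 bp.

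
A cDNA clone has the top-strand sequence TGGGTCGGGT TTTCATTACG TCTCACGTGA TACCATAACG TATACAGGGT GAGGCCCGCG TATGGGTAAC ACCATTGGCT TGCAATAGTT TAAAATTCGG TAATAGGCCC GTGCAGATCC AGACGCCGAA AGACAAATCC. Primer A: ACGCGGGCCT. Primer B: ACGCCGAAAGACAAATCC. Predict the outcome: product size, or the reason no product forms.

Primer A (ACGCGGGCCT) has reverse complement AGGCCCGCGT, which matches the top strand at positions 52–61; primer A anneals to the top strand there with its 3' end pointing upstream toward position 52.
Primer B (ACGCCGAAAGACAAATCC) matches the top strand directly at positions 123–140; it anneals to the bottom strand with its 3' end pointing downstream toward position 140.
The 3' ends diverge (primer A extends toward position 1, primer B toward position 140), so the primers never converge on a shared product.

No product — the primers' 3' ends point away from each other.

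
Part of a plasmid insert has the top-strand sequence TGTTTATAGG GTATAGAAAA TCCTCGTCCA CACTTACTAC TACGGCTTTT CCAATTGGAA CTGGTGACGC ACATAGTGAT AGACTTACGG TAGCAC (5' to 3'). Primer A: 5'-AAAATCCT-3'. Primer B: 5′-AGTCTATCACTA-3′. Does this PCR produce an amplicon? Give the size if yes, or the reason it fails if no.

Yes — a 69 bp product.

Primer A (AAAATCCT) matches the top strand at positions 17–24; it acts as a forward primer.
Primer B's reverse complement is TAGTGATAGACT, matching the top strand at positions 74–85; it acts as a reverse primer.
The 3' ends face each other across positions 17–85, giving a 69 bp product.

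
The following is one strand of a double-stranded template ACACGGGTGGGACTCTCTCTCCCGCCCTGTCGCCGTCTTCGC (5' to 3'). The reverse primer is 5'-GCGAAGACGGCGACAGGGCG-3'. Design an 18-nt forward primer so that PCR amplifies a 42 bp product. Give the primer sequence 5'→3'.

The reverse primer's reverse complement CGCCCTGTCGCCGTCTTCGC matches the template at positions 23–42, so the product ends at position 42.
A 42 bp product then starts at position 42 − 42 + 1 = 1.
The forward primer is identical to the top strand there: ACACGGGTGGGACTCTCT.

5'-ACACGGGTGGGACTCTCT-3'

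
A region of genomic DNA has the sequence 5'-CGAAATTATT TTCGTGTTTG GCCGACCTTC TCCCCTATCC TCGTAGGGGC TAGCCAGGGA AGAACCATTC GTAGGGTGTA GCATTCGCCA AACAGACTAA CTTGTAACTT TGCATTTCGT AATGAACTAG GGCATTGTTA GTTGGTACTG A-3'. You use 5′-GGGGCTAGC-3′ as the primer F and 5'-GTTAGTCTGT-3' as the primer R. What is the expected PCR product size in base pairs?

56 bp

Scanning the template, GGGGCTAGC occurs at positions 46–54; this primer anneals to the bottom strand there with its 3' end pointing downstream.
Reverse complement of the reverse primer: ACAGACTAAC. This occurs on the top strand at positions 92–101.
The product runs from position 46 to position 101, so its length is 101 − 46 + 1 = 56 bp.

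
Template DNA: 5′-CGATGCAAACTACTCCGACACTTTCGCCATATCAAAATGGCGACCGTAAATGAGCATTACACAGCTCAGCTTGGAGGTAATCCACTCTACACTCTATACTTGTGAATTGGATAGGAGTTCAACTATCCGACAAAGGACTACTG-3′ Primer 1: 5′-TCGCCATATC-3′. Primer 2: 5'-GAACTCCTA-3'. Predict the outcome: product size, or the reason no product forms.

Primer 1 (TCGCCATATC) matches the top strand at positions 24–33; it acts as a forward primer.
Primer 2's reverse complement is TAGGAGTTC, matching the top strand at positions 112–120; it acts as a reverse primer.
The 3' ends face each other across positions 24–120, giving a 97 bp product.

Yes — a 97 bp product.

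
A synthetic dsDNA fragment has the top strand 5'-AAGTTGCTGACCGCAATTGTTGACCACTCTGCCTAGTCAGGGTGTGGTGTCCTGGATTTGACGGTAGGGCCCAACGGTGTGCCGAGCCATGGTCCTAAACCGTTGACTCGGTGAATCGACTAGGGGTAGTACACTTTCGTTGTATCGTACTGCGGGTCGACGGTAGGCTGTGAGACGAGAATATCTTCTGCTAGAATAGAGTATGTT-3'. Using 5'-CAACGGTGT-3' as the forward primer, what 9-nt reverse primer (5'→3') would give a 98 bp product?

The forward primer binds at positions 72–80, so a 98 bp product ends at position 72 + 98 − 1 = 169.
The reverse primer anneals to the top strand over positions 161–169, i.e. to CGGTAGGCT.
Its sequence written 5'→3' is the reverse complement: AGCCTACCG.

5'-AGCCTACCG-3'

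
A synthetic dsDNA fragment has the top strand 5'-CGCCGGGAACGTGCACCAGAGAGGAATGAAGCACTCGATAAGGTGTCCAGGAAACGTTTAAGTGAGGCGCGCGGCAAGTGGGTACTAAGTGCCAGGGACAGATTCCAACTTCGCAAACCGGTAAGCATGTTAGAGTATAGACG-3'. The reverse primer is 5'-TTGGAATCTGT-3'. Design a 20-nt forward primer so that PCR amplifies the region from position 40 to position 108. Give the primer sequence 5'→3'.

The reverse primer's reverse complement ACAGATTCCAA matches the template at positions 98–108; the product starts at position 40.
The forward primer is identical to the top strand over positions 40–59: AAGGTGTCCAGGAAACGTTT.

5'-AAGGTGTCCAGGAAACGTTT-3'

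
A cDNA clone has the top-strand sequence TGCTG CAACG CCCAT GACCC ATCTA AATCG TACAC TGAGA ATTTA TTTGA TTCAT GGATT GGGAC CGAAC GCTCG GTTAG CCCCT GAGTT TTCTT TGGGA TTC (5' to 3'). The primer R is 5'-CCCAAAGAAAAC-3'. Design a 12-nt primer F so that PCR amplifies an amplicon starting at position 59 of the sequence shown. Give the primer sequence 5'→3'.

5'-TTGGGACCGAAC-3'

The reverse primer's reverse complement GTTTTCTTTGGG matches the template at positions 88–99; the product starts at position 59.
The forward primer is identical to the top strand over positions 59–70: TTGGGACCGAAC.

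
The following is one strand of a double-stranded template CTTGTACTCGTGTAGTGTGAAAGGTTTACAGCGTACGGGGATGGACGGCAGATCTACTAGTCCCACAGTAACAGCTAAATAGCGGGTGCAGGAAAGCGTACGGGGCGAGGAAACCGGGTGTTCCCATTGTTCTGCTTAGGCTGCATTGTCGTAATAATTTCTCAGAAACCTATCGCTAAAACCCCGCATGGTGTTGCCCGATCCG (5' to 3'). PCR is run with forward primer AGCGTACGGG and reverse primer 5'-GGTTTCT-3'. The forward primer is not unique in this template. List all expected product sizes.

The forward primer AGCGTACGGG matches the top strand at positions 30–39, 95–104.
The reverse primer's reverse complement is AGAAACC, matching at positions 164–170.
Each forward site pairs with the reverse site to give a product ending at position 170: sizes 141, 76 bp.

141 bp, 76 bp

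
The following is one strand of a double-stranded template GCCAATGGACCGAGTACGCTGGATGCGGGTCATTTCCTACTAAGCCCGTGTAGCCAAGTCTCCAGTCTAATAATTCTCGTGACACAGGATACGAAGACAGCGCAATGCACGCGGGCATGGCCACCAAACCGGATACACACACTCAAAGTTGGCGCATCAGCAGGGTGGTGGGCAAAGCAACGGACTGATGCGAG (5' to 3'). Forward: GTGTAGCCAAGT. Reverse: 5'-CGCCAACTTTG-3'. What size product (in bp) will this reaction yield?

107 bp

Forward primer GTGTAGCCAAGT is found on the top strand at positions 48–59.
Taking the reverse complement of CGCCAACTTTG gives CAAAGTTGGCG, found at positions 144–154 on the template; the primer anneals here to the top strand with its 3' end pointing upstream.
Amplicon spans positions 48–154: 107 bp.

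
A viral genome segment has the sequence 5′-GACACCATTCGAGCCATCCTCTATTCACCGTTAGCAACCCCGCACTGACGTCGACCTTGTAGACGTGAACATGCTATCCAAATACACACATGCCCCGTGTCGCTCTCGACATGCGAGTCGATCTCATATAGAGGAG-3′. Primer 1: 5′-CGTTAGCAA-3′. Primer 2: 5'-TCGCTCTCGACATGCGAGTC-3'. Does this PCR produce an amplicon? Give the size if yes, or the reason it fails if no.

No product — both primers anneal to the same strand and extend in the same direction.

Primer 1 (CGTTAGCAA) matches the top strand at positions 29–37 (3' end points downstream).
Primer 2 (TCGCTCTCGACATGCGAGTC) also matches the top strand directly, at positions 100–119 — its reverse complement GACTCGCATGTCGAGAGCGA is not present.
Both primers anneal to the bottom strand with 3' ends pointing the same way, so neither can prime synthesis back toward the other.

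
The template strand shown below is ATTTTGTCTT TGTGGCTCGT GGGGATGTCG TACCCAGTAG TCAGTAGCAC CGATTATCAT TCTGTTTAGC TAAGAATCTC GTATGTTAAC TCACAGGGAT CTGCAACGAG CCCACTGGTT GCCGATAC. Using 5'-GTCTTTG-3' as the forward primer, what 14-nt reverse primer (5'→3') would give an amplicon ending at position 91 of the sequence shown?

5'-AGTTAACATACGAG-3'

The forward primer binds at positions 6–12; the product's 3' end on the top strand is position 91.
The reverse primer anneals to the top strand over positions 78–91, i.e. to CTCGTATGTTAACT.
Its sequence written 5'→3' is the reverse complement: AGTTAACATACGAG.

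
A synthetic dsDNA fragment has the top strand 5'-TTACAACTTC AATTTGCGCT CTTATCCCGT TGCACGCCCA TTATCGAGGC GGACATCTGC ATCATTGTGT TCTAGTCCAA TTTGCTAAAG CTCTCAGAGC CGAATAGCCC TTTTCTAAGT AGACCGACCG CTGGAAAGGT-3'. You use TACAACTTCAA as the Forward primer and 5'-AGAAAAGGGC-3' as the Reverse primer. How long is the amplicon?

115 bp

Forward primer TACAACTTCAA is found on the top strand at positions 2–12.
The reverse primer's reverse complement is GCCCTTTTCT, which matches the template at positions 107–116.
The product runs from position 2 to position 116, so its length is 116 − 2 + 1 = 115 bp.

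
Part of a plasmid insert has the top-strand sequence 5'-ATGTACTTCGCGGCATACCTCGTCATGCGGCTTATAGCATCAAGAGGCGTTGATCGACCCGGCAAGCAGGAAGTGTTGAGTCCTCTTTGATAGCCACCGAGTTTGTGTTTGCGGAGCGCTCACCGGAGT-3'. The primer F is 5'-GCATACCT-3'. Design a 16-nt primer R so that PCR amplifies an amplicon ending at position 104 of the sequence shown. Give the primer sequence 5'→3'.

The forward primer binds at positions 13–20; the product's 3' end on the top strand is position 104.
The reverse primer anneals to the top strand over positions 89–104, i.e. to GATAGCCACCGAGTTT.
Its sequence written 5'→3' is the reverse complement: AAACTCGGTGGCTATC.

5'-AAACTCGGTGGCTATC-3'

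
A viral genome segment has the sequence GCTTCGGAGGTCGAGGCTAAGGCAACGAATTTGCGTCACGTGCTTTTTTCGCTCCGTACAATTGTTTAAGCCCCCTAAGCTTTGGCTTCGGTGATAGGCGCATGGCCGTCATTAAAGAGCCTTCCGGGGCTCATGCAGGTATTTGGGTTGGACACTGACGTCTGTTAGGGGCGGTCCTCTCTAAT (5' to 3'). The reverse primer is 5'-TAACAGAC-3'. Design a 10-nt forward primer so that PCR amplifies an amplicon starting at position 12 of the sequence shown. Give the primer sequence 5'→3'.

5'-CGAGGCTAAG-3'

The reverse primer's reverse complement GTCTGTTA matches the template at positions 160–167; the product starts at position 12.
The forward primer is identical to the top strand over positions 12–21: CGAGGCTAAG.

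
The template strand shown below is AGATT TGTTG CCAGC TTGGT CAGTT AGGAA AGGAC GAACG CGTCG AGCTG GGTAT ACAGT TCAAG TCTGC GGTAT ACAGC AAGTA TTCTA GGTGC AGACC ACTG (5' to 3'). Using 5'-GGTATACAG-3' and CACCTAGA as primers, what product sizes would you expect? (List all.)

The forward primer GGTATACAG matches the top strand at positions 51–59, 71–79.
The reverse primer's reverse complement is TCTAGGTG, matching at positions 87–94.
Each forward site pairs with the reverse site to give a product ending at position 94: sizes 44, 24 bp.

44 bp, 24 bp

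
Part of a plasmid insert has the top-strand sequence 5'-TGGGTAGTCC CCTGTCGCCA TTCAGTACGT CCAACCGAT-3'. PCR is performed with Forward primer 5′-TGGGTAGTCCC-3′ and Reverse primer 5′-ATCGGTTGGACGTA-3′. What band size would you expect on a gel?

39 bp

The forward primer matches the template at positions 1–11.
Reverse complement of the reverse primer: TACGTCCAACCGAT. This occurs on the top strand at positions 26–39.
Product length = (reverse-primer end) − (forward-primer start) + 1 = 39 − 1 + 1 = 39 bp.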